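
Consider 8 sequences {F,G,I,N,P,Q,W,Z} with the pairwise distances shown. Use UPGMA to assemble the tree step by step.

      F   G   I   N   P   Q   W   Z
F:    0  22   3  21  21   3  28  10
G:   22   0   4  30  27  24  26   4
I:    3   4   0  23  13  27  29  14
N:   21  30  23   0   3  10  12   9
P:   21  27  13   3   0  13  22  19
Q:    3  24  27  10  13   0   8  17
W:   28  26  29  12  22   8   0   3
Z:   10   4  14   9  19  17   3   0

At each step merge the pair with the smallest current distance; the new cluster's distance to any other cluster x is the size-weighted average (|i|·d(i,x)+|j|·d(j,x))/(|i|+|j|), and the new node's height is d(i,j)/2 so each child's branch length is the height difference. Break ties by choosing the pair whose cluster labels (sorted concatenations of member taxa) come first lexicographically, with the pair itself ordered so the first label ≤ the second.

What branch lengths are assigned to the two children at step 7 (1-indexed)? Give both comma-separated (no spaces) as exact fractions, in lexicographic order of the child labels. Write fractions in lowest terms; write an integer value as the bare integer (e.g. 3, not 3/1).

1. join F+I (d=3) ⇒ FI; edges |F|=3/2, |I|=3/2
  updated: d(FI,G)=13, d(FI,N)=22, d(FI,P)=17, d(FI,Q)=15, d(FI,W)=57/2, d(FI,Z)=12
2. join N+P (d=3) ⇒ NP; edges |N|=3/2, |P|=3/2
  updated: d(FI,NP)=39/2, d(G,NP)=57/2, d(NP,Q)=23/2, d(NP,W)=17, d(NP,Z)=14
3. join W+Z (d=3) ⇒ WZ; edges |W|=3/2, |Z|=3/2
  updated: d(FI,WZ)=81/4, d(G,WZ)=15, d(NP,WZ)=31/2, d(Q,WZ)=25/2
4. join NP+Q (d=23/2) ⇒ NPQ; edges |NP|=17/4, |Q|=23/4
  updated: d(FI,NPQ)=18, d(G,NPQ)=27, d(NPQ,WZ)=29/2
5. join FI+G (d=13) ⇒ FGI; edges |FI|=5, |G|=13/2
  updated: d(FGI,NPQ)=21, d(FGI,WZ)=37/2
6. join NPQ+WZ (d=29/2) ⇒ NPQWZ; edges |NPQ|=3/2, |WZ|=23/4
  updated: d(FGI,NPQWZ)=20
7. join FGI+NPQWZ (d=20) ⇒ FGINPQWZ; edges |FGI|=7/2, |NPQWZ|=11/4
final tree: (((F:3/2,I:3/2):5,G:13/2):7/2,(((N:3/2,P:3/2):17/4,Q:23/4):3/2,(W:3/2,Z:3/2):23/4):11/4)
total length: 44

7/2,11/4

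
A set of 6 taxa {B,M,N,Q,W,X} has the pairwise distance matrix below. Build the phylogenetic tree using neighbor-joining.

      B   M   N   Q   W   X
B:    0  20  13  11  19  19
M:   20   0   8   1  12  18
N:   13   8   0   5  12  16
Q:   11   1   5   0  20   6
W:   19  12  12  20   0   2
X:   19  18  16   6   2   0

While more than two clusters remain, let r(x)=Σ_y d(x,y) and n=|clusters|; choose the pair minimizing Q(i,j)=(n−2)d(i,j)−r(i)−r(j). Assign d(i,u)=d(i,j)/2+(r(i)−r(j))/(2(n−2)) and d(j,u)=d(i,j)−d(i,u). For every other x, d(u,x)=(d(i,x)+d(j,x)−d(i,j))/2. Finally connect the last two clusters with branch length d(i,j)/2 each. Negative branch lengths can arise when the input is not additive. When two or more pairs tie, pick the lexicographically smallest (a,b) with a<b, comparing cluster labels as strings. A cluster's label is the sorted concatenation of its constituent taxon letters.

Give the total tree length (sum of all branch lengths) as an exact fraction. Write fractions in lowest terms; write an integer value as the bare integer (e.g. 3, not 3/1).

1. join W+X (d=2, Q=-118) ⇒ WX; edges |W|=3/2, |X|=1/2
  updated: d(B,WX)=18, d(M,WX)=14, d(N,WX)=13, d(Q,WX)=12
2. join M+Q (d=1, Q=-69) ⇒ MQ; edges |M|=17/6, |Q|=-11/6
  updated: d(B,MQ)=15, d(MQ,N)=6, d(MQ,WX)=25/2
3. join B+WX (d=18, Q=-107/2) ⇒ BWX; edges |B|=77/8, |WX|=67/8
  updated: d(BWX,MQ)=19/4, d(BWX,N)=4
4. join BWX+MQ (d=19/4, Q=-59/4) ⇒ BMQWX; edges |BWX|=11/8, |MQ|=27/8
  updated: d(BMQWX,N)=21/8
5. join BMQWX+N (d=21/8) ⇒ BMNQWX; edges |BMQWX|=21/16, |N|=21/16
final tree: (((B:77/8,(W:3/2,X:1/2):67/8):11/8,(M:17/6,Q:-11/6):27/8):21/16,N:21/16)
total length: 227/8

227/8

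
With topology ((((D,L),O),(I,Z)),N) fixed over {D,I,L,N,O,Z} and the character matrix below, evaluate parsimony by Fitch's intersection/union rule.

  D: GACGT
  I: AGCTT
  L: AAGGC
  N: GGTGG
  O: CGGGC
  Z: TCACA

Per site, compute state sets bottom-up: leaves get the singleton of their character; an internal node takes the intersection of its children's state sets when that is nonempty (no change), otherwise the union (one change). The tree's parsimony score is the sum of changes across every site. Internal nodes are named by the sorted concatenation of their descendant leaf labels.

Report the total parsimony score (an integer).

[col 0] DL: children D:{G}, L:{A} ∪→ {A,G}; cost 1
[col 0] DLO: children DL:{A,G}, O:{C} ∪→ {A,C,G}; cost 1
[col 0] IZ: children I:{A}, Z:{T} ∪→ {A,T}; cost 1
[col 0] DILOZ: children DLO:{A,C,G}, IZ:{A,T} ∩→ {A}; cost 0
[col 0] DILNOZ: children DILOZ:{A}, N:{G} ∪→ {A,G}; cost 1
[col 1] DL: children D:{A}, L:{A} ∩→ {A}; cost 0
[col 1] DLO: children DL:{A}, O:{G} ∪→ {A,G}; cost 1
[col 1] IZ: children I:{G}, Z:{C} ∪→ {C,G}; cost 1
[col 1] DILOZ: children DLO:{A,G}, IZ:{C,G} ∩→ {G}; cost 0
[col 1] DILNOZ: children DILOZ:{G}, N:{G} ∩→ {G}; cost 0
[col 2] DL: children D:{C}, L:{G} ∪→ {C,G}; cost 1
[col 2] DLO: children DL:{C,G}, O:{G} ∩→ {G}; cost 0
[col 2] IZ: children I:{C}, Z:{A} ∪→ {A,C}; cost 1
[col 2] DILOZ: children DLO:{G}, IZ:{A,C} ∪→ {A,C,G}; cost 1
[col 2] DILNOZ: children DILOZ:{A,C,G}, N:{T} ∪→ {A,C,G,T}; cost 1
[col 3] DL: children D:{G}, L:{G} ∩→ {G}; cost 0
[col 3] DLO: children DL:{G}, O:{G} ∩→ {G}; cost 0
[col 3] IZ: children I:{T}, Z:{C} ∪→ {C,T}; cost 1
[col 3] DILOZ: children DLO:{G}, IZ:{C,T} ∪→ {C,G,T}; cost 1
[col 3] DILNOZ: children DILOZ:{C,G,T}, N:{G} ∩→ {G}; cost 0
[col 4] DL: children D:{T}, L:{C} ∪→ {C,T}; cost 1
[col 4] DLO: children DL:{C,T}, O:{C} ∩→ {C}; cost 0
[col 4] IZ: children I:{T}, Z:{A} ∪→ {A,T}; cost 1
[col 4] DILOZ: children DLO:{C}, IZ:{A,T} ∪→ {A,C,T}; cost 1
[col 4] DILNOZ: children DILOZ:{A,C,T}, N:{G} ∪→ {A,C,G,T}; cost 1
per-site changes: [4, 2, 4, 2, 4]; total = 16

16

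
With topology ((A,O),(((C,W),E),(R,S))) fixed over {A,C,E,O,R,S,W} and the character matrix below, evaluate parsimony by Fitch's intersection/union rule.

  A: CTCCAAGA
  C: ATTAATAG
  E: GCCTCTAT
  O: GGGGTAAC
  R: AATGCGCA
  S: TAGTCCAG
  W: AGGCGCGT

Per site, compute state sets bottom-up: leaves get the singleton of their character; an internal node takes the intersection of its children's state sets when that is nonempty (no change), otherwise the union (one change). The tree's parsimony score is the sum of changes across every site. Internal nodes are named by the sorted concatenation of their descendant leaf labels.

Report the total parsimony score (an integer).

32

AO@0: {C} ∪ {G} = {C,G} (union, +1)
CW@0: {A} ∩ {A} = {A} (intersection, +0)
CEW@0: {A} ∪ {G} = {A,G} (union, +1)
RS@0: {A} ∪ {T} = {A,T} (union, +1)
CERSW@0: {A,G} ∩ {A,T} = {A} (intersection, +0)
ACEORSW@0: {C,G} ∪ {A} = {A,C,G} (union, +1)
AO@1: {T} ∪ {G} = {G,T} (union, +1)
CW@1: {T} ∪ {G} = {G,T} (union, +1)
CEW@1: {G,T} ∪ {C} = {C,G,T} (union, +1)
RS@1: {A} ∩ {A} = {A} (intersection, +0)
CERSW@1: {C,G,T} ∪ {A} = {A,C,G,T} (union, +1)
ACEORSW@1: {G,T} ∩ {A,C,G,T} = {G,T} (intersection, +0)
AO@2: {C} ∪ {G} = {C,G} (union, +1)
CW@2: {T} ∪ {G} = {G,T} (union, +1)
CEW@2: {G,T} ∪ {C} = {C,G,T} (union, +1)
RS@2: {T} ∪ {G} = {G,T} (union, +1)
CERSW@2: {C,G,T} ∩ {G,T} = {G,T} (intersection, +0)
ACEORSW@2: {C,G} ∩ {G,T} = {G} (intersection, +0)
AO@3: {C} ∪ {G} = {C,G} (union, +1)
CW@3: {A} ∪ {C} = {A,C} (union, +1)
CEW@3: {A,C} ∪ {T} = {A,C,T} (union, +1)
RS@3: {G} ∪ {T} = {G,T} (union, +1)
CERSW@3: {A,C,T} ∩ {G,T} = {T} (intersection, +0)
ACEORSW@3: {C,G} ∪ {T} = {C,G,T} (union, +1)
AO@4: {A} ∪ {T} = {A,T} (union, +1)
CW@4: {A} ∪ {G} = {A,G} (union, +1)
CEW@4: {A,G} ∪ {C} = {A,C,G} (union, +1)
RS@4: {C} ∩ {C} = {C} (intersection, +0)
CERSW@4: {A,C,G} ∩ {C} = {C} (intersection, +0)
ACEORSW@4: {A,T} ∪ {C} = {A,C,T} (union, +1)
AO@5: {A} ∩ {A} = {A} (intersection, +0)
CW@5: {T} ∪ {C} = {C,T} (union, +1)
CEW@5: {C,T} ∩ {T} = {T} (intersection, +0)
RS@5: {G} ∪ {C} = {C,G} (union, +1)
CERSW@5: {T} ∪ {C,G} = {C,G,T} (union, +1)
ACEORSW@5: {A} ∪ {C,G,T} = {A,C,G,T} (union, +1)
AO@6: {G} ∪ {A} = {A,G} (union, +1)
CW@6: {A} ∪ {G} = {A,G} (union, +1)
CEW@6: {A,G} ∩ {A} = {A} (intersection, +0)
RS@6: {C} ∪ {A} = {A,C} (union, +1)
CERSW@6: {A} ∩ {A,C} = {A} (intersection, +0)
ACEORSW@6: {A,G} ∩ {A} = {A} (intersection, +0)
AO@7: {A} ∪ {C} = {A,C} (union, +1)
CW@7: {G} ∪ {T} = {G,T} (union, +1)
CEW@7: {G,T} ∩ {T} = {T} (intersection, +0)
RS@7: {A} ∪ {G} = {A,G} (union, +1)
CERSW@7: {T} ∪ {A,G} = {A,G,T} (union, +1)
ACEORSW@7: {A,C} ∩ {A,G,T} = {A} (intersection, +0)
per-site changes: [4, 4, 4, 5, 4, 4, 3, 4]; total = 32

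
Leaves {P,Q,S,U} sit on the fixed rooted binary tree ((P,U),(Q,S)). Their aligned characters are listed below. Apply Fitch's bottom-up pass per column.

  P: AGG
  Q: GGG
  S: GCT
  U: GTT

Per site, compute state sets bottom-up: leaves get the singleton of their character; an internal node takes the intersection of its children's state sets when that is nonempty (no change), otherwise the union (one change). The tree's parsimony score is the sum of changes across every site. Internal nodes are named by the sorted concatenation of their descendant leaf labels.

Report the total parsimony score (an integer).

site 0, node PU: P={A} ∪ U={G} → {A,G} (+1)
site 0, node QS: Q={G} ∩ S={G} → {G} (+0)
site 0, node PQSU: PU={A,G} ∩ QS={G} → {G} (+0)
site 1, node PU: P={G} ∪ U={T} → {G,T} (+1)
site 1, node QS: Q={G} ∪ S={C} → {C,G} (+1)
site 1, node PQSU: PU={G,T} ∩ QS={C,G} → {G} (+0)
site 2, node PU: P={G} ∪ U={T} → {G,T} (+1)
site 2, node QS: Q={G} ∪ S={T} → {G,T} (+1)
site 2, node PQSU: PU={G,T} ∩ QS={G,T} → {G,T} (+0)
per-site changes: [1, 2, 2]; total = 5

5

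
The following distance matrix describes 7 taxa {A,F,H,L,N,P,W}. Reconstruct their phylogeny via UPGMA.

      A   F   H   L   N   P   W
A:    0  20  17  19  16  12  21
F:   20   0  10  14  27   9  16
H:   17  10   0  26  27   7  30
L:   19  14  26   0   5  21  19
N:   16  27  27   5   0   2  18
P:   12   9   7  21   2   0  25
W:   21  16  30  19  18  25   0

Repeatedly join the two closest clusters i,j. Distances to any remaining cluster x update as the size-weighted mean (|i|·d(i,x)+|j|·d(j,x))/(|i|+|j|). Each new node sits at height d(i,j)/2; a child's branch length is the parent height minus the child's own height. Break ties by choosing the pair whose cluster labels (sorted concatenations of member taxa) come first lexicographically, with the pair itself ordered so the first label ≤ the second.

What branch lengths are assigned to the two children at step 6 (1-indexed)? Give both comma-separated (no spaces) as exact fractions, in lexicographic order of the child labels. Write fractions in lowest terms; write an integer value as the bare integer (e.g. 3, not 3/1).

25/16,43/4

1. join N+P (d=2) ⇒ NP; edges |N|=1, |P|=1
  updated: d(A,NP)=14, d(F,NP)=18, d(H,NP)=17, d(L,NP)=13, d(NP,W)=43/2
2. join F+H (d=10) ⇒ FH; edges |F|=5, |H|=5
  updated: d(A,FH)=37/2, d(FH,L)=20, d(FH,NP)=35/2, d(FH,W)=23
3. join L+NP (d=13) ⇒ LNP; edges |L|=13/2, |NP|=11/2
  updated: d(A,LNP)=47/3, d(FH,LNP)=55/3, d(LNP,W)=62/3
4. join A+LNP (d=47/3) ⇒ ALNP; edges |A|=47/6, |LNP|=4/3
  updated: d(ALNP,FH)=147/8, d(ALNP,W)=83/4
5. join ALNP+FH (d=147/8) ⇒ AFHLNP; edges |ALNP|=65/48, |FH|=67/16
  updated: d(AFHLNP,W)=43/2
6. join AFHLNP+W (d=43/2) ⇒ AFHLNPW; edges |AFHLNP|=25/16, |W|=43/4
final tree: (((A:47/6,(L:13/2,(N:1,P:1):11/2):4/3):65/48,(F:5,H:5):67/16):25/16,W:43/4)
total length: 2449/48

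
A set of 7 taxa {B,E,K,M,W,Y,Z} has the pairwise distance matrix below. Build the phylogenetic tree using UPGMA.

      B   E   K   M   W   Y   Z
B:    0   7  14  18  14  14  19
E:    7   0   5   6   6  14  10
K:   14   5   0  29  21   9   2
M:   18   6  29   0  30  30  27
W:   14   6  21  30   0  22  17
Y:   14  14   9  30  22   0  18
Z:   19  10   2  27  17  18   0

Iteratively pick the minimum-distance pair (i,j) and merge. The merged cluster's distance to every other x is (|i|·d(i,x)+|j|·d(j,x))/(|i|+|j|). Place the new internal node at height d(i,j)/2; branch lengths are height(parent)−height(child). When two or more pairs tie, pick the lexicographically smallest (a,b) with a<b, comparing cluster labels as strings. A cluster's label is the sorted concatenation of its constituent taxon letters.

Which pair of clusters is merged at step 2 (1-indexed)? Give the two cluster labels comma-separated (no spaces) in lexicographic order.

step 1: merge (K,Z) at d=2; branch lengths K→1, Z→1; new cluster KZ
  updated: d(B,KZ)=33/2, d(E,KZ)=15/2, d(KZ,M)=28, d(KZ,W)=19, d(KZ,Y)=27/2
step 2: merge (E,M) at d=6; branch lengths E→3, M→3; new cluster EM
  updated: d(B,EM)=25/2, d(EM,KZ)=71/4, d(EM,W)=18, d(EM,Y)=22
step 3: merge (B,EM) at d=25/2; branch lengths B→25/4, EM→13/4; new cluster BEM
  updated: d(BEM,KZ)=52/3, d(BEM,W)=50/3, d(BEM,Y)=58/3
step 4: merge (KZ,Y) at d=27/2; branch lengths KZ→23/4, Y→27/4; new cluster KYZ
  updated: d(BEM,KYZ)=18, d(KYZ,W)=20
step 5: merge (BEM,W) at d=50/3; branch lengths BEM→25/12, W→25/3; new cluster BEMW
  updated: d(BEMW,KYZ)=37/2
step 6: merge (BEMW,KYZ) at d=37/2; branch lengths BEMW→11/12, KYZ→5/2; new cluster BEKMWYZ
final tree: (((B:25/4,(E:3,M:3):13/4):25/12,W:25/3):11/12,((K:1,Z:1):23/4,Y:27/4):5/2)
total length: 263/6

E,M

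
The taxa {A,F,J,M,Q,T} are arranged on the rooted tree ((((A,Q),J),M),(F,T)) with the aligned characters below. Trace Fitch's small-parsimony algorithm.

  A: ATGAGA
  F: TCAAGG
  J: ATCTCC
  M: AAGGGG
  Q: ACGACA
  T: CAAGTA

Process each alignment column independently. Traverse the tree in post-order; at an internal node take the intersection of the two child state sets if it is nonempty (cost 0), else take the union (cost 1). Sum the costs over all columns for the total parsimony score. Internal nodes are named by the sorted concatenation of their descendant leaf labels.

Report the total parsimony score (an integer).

16

site 0, node AQ: A={A} ∩ Q={A} → {A} (+0)
site 0, node AJQ: AQ={A} ∩ J={A} → {A} (+0)
site 0, node AJMQ: AJQ={A} ∩ M={A} → {A} (+0)
site 0, node FT: F={T} ∪ T={C} → {C,T} (+1)
site 0, node AFJMQT: AJMQ={A} ∪ FT={C,T} → {A,C,T} (+1)
site 1, node AQ: A={T} ∪ Q={C} → {C,T} (+1)
site 1, node AJQ: AQ={C,T} ∩ J={T} → {T} (+0)
site 1, node AJMQ: AJQ={T} ∪ M={A} → {A,T} (+1)
site 1, node FT: F={C} ∪ T={A} → {A,C} (+1)
site 1, node AFJMQT: AJMQ={A,T} ∩ FT={A,C} → {A} (+0)
site 2, node AQ: A={G} ∩ Q={G} → {G} (+0)
site 2, node AJQ: AQ={G} ∪ J={C} → {C,G} (+1)
site 2, node AJMQ: AJQ={C,G} ∩ M={G} → {G} (+0)
site 2, node FT: F={A} ∩ T={A} → {A} (+0)
site 2, node AFJMQT: AJMQ={G} ∪ FT={A} → {A,G} (+1)
site 3, node AQ: A={A} ∩ Q={A} → {A} (+0)
site 3, node AJQ: AQ={A} ∪ J={T} → {A,T} (+1)
site 3, node AJMQ: AJQ={A,T} ∪ M={G} → {A,G,T} (+1)
site 3, node FT: F={A} ∪ T={G} → {A,G} (+1)
site 3, node AFJMQT: AJMQ={A,G,T} ∩ FT={A,G} → {A,G} (+0)
site 4, node AQ: A={G} ∪ Q={C} → {C,G} (+1)
site 4, node AJQ: AQ={C,G} ∩ J={C} → {C} (+0)
site 4, node AJMQ: AJQ={C} ∪ M={G} → {C,G} (+1)
site 4, node FT: F={G} ∪ T={T} → {G,T} (+1)
site 4, node AFJMQT: AJMQ={C,G} ∩ FT={G,T} → {G} (+0)
site 5, node AQ: A={A} ∩ Q={A} → {A} (+0)
site 5, node AJQ: AQ={A} ∪ J={C} → {A,C} (+1)
site 5, node AJMQ: AJQ={A,C} ∪ M={G} → {A,C,G} (+1)
site 5, node FT: F={G} ∪ T={A} → {A,G} (+1)
site 5, node AFJMQT: AJMQ={A,C,G} ∩ FT={A,G} → {A,G} (+0)
per-site changes: [2, 3, 2, 3, 3, 3]; total = 16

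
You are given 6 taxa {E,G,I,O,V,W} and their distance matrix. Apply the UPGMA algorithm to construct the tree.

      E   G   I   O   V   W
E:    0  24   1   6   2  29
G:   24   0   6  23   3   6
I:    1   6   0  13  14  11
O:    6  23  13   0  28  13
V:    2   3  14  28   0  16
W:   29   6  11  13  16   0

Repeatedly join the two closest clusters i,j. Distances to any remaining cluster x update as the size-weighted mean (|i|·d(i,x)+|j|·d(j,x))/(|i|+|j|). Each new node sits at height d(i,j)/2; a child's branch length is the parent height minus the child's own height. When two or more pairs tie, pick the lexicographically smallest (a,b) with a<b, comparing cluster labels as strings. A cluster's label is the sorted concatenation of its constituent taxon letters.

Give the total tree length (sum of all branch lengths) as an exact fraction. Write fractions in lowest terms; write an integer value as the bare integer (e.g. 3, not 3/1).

347/12

iteration 1: select E,I (d=1); attach at lengths (1/2, 1/2); label the merged cluster EI
  updated: d(EI,G)=15, d(EI,O)=19/2, d(EI,V)=8, d(EI,W)=20
iteration 2: select G,V (d=3); attach at lengths (3/2, 3/2); label the merged cluster GV
  updated: d(EI,GV)=23/2, d(GV,O)=51/2, d(GV,W)=11
iteration 3: select EI,O (d=19/2); attach at lengths (17/4, 19/4); label the merged cluster EIO
  updated: d(EIO,GV)=97/6, d(EIO,W)=53/3
iteration 4: select GV,W (d=11); attach at lengths (4, 11/2); label the merged cluster GVW
  updated: d(EIO,GVW)=50/3
iteration 5: select EIO,GVW (d=50/3); attach at lengths (43/12, 17/6); label the merged cluster EGIOVW
final tree: (((E:1/2,I:1/2):17/4,O:19/4):43/12,((G:3/2,V:3/2):4,W:11/2):17/6)
total length: 347/12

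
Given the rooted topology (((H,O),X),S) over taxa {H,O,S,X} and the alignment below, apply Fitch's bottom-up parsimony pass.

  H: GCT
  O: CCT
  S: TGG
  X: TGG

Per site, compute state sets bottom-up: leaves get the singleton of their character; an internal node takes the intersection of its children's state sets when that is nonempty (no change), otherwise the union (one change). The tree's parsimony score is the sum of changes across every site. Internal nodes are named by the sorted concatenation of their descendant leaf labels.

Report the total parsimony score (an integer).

[col 0] HO: children H:{G}, O:{C} ∪→ {C,G}; cost 1
[col 0] HOX: children HO:{C,G}, X:{T} ∪→ {C,G,T}; cost 1
[col 0] HOSX: children HOX:{C,G,T}, S:{T} ∩→ {T}; cost 0
[col 1] HO: children H:{C}, O:{C} ∩→ {C}; cost 0
[col 1] HOX: children HO:{C}, X:{G} ∪→ {C,G}; cost 1
[col 1] HOSX: children HOX:{C,G}, S:{G} ∩→ {G}; cost 0
[col 2] HO: children H:{T}, O:{T} ∩→ {T}; cost 0
[col 2] HOX: children HO:{T}, X:{G} ∪→ {G,T}; cost 1
[col 2] HOSX: children HOX:{G,T}, S:{G} ∩→ {G}; cost 0
per-site changes: [2, 1, 1]; total = 4

4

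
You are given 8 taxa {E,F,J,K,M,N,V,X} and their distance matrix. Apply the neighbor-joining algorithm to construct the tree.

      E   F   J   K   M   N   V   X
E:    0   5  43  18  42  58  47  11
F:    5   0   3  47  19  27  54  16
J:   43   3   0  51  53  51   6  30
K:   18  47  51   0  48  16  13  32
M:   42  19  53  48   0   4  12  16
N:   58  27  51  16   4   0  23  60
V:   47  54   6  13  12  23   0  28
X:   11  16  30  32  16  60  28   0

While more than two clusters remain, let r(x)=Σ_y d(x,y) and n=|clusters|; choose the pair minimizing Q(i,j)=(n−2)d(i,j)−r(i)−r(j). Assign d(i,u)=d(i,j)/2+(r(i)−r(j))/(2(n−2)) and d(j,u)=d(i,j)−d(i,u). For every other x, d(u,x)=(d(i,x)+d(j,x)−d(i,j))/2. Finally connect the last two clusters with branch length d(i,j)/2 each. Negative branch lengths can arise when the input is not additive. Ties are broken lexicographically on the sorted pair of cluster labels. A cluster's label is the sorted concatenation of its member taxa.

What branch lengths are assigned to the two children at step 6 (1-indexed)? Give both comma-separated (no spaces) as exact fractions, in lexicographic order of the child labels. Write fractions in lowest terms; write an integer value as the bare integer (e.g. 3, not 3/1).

13/8,225/16

step 1: merge (M,N) at d=4, Q=-409; branch lengths M→-7/4, N→23/4; new cluster MN
  updated: d(E,MN)=48, d(F,MN)=21, d(J,MN)=50, d(K,MN)=30, d(MN,V)=31/2, d(MN,X)=36
step 2: merge (J,V) at d=6, Q=-633/2; branch lengths J→99/20, V→21/20; new cluster JV
  updated: d(E,JV)=42, d(F,JV)=51/2, d(JV,K)=29, d(JV,MN)=119/4, d(JV,X)=26
step 3: merge (E,F) at d=5, Q=-437/2; branch lengths E→59/16, F→21/16; new cluster EF
  updated: d(EF,JV)=125/4, d(EF,K)=30, d(EF,MN)=32, d(EF,X)=11
step 4: merge (EF,X) at d=11, Q=-705/4; branch lengths EF→43/8, X→45/8; new cluster EFX
  updated: d(EFX,JV)=185/8, d(EFX,K)=51/2, d(EFX,MN)=57/2
step 5: merge (EFX,JV) at d=185/8, Q=-451/4; branch lengths EFX→83/8, JV→51/4; new cluster EFJVX
  updated: d(EFJVX,K)=251/16, d(EFJVX,MN)=281/16
step 6: merge (EFJVX,K) at d=251/16, Q=-253/4; branch lengths EFJVX→13/8, K→225/16; new cluster EFJKVX
  updated: d(EFJKVX,MN)=255/16
step 7: merge (EFJKVX,MN) at d=255/16; branch lengths EFJKVX→255/32, MN→255/32; new cluster EFJKMNVX
final tree: (((((E:59/16,F:21/16):43/8,X:45/8):83/8,(J:99/20,V:21/20):51/4):13/8,K:225/16):255/32,(M:-7/4,N:23/4):255/32)
total length: 323/4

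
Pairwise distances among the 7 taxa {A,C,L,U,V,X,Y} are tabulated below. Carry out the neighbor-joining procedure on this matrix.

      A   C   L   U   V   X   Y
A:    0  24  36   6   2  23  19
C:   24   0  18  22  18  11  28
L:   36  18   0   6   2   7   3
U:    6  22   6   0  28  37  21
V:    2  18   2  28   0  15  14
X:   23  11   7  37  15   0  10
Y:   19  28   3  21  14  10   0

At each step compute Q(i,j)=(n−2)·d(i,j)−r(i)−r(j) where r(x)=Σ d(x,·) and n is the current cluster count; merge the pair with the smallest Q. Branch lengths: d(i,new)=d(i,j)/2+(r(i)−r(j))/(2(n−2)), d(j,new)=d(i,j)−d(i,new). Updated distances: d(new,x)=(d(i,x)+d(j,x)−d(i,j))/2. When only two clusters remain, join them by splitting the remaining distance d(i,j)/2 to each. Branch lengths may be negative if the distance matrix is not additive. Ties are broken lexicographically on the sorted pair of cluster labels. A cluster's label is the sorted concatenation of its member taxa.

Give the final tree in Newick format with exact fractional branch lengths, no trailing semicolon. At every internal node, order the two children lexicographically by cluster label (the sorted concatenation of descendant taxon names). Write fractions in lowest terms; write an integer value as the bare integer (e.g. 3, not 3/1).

iteration 1: select A,U (d=6, Q=-200); attach at lengths (2, 4); label the merged cluster AU
  updated: d(AU,C)=20, d(AU,L)=18, d(AU,V)=12, d(AU,X)=27, d(AU,Y)=17
iteration 2: select C,X (d=11, Q=-121); attach at lengths (69/8, 19/8); label the merged cluster CX
  updated: d(AU,CX)=18, d(CX,L)=7, d(CX,V)=11, d(CX,Y)=27/2
iteration 3: select L,Y (d=3, Q=-137/2); attach at lengths (-17/12, 53/12); label the merged cluster LY
  updated: d(AU,LY)=16, d(CX,LY)=35/4, d(LY,V)=13/2
iteration 4: select AU,V (d=12, Q=-103/2); attach at lengths (81/8, 15/8); label the merged cluster AUV
  updated: d(AUV,CX)=17/2, d(AUV,LY)=21/4
iteration 5: select AUV,CX (d=17/2, Q=-45/2); attach at lengths (5/2, 6); label the merged cluster ACUVX
  updated: d(ACUVX,LY)=11/4
iteration 6: select ACUVX,LY (d=11/4); attach at lengths (11/8, 11/8); label the merged cluster ACLUVXY
final tree: ((((A:2,U:4):81/8,V:15/8):5/2,(C:69/8,X:19/8):6):11/8,(L:-17/12,Y:53/12):11/8)
total length: 173/4

((((A:2,U:4):81/8,V:15/8):5/2,(C:69/8,X:19/8):6):11/8,(L:-17/12,Y:53/12):11/8)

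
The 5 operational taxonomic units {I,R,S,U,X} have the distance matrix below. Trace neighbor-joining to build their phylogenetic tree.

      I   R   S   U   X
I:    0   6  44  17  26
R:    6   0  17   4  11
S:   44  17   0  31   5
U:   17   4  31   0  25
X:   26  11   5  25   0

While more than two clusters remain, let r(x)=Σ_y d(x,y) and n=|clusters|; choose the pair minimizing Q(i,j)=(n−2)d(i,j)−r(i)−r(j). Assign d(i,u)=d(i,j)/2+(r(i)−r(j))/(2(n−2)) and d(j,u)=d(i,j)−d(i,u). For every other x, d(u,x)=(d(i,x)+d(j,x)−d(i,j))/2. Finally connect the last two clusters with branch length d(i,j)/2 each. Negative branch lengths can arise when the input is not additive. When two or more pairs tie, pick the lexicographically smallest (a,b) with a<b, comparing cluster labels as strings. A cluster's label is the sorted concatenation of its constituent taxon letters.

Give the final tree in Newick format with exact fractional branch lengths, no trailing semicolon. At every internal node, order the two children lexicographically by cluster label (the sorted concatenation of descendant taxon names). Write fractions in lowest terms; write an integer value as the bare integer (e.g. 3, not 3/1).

step 1: merge (S,X) at d=5, Q=-149; branch lengths S→15/2, X→-5/2; new cluster SX
  updated: d(I,SX)=65/2, d(R,SX)=23/2, d(SX,U)=51/2
step 2: merge (I,U) at d=17, Q=-68; branch lengths I→43/4, U→25/4; new cluster IU
  updated: d(IU,R)=-7/2, d(IU,SX)=41/2
step 3: merge (IU,R) at d=-7/2, Q=-57/2; branch lengths IU→11/4, R→-25/4; new cluster IRU
  updated: d(IRU,SX)=71/4
step 4: merge (IRU,SX) at d=71/4; branch lengths IRU→71/8, SX→71/8; new cluster IRSUX
final tree: (((I:43/4,U:25/4):11/4,R:-25/4):71/8,(S:15/2,X:-5/2):71/8)
total length: 145/4

(((I:43/4,U:25/4):11/4,R:-25/4):71/8,(S:15/2,X:-5/2):71/8)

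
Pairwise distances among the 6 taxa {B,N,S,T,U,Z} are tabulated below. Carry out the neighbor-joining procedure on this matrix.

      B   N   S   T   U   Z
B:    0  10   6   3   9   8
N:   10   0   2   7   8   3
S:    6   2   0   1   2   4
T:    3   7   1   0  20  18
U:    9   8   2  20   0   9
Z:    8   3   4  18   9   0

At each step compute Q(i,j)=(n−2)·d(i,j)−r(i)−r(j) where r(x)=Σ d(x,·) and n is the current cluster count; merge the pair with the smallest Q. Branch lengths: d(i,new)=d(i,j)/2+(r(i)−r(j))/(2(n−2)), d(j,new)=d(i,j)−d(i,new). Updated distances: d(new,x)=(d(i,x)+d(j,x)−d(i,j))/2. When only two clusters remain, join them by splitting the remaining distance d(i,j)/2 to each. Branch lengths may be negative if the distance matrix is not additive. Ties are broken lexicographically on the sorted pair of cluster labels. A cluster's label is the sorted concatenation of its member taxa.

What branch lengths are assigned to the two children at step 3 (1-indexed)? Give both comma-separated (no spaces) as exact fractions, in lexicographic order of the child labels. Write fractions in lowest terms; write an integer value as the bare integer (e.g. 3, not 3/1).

85/16,-53/16

step 1: merge (B,T) at d=3, Q=-73; branch lengths B→-1/8, T→25/8; new cluster BT
  updated: d(BT,N)=7, d(BT,S)=2, d(BT,U)=13, d(BT,Z)=23/2
step 2: merge (N,Z) at d=3, Q=-77/2; branch lengths N→1/4, Z→11/4; new cluster NZ
  updated: d(BT,NZ)=31/4, d(NZ,S)=3/2, d(NZ,U)=7
step 3: merge (BT,S) at d=2, Q=-97/4; branch lengths BT→85/16, S→-53/16; new cluster BST
  updated: d(BST,NZ)=29/8, d(BST,U)=13/2
step 4: merge (BST,NZ) at d=29/8, Q=-137/8; branch lengths BST→25/16, NZ→33/16; new cluster BNSTZ
  updated: d(BNSTZ,U)=79/16
step 5: merge (BNSTZ,U) at d=79/16; branch lengths BNSTZ→79/32, U→79/32; new cluster BNSTUZ
final tree: ((((B:-1/8,T:25/8):85/16,S:-53/16):25/16,(N:1/4,Z:11/4):33/16):79/32,U:79/32)
total length: 265/16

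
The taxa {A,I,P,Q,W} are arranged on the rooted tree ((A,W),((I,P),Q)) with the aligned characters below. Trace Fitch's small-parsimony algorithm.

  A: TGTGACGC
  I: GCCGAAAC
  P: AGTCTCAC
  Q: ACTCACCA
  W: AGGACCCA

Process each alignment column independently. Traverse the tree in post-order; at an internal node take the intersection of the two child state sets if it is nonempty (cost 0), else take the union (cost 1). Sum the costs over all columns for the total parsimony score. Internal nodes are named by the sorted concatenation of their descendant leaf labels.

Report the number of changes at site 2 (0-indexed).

2

site 0, node AW: A={T} ∪ W={A} → {A,T} (+1)
site 0, node IP: I={G} ∪ P={A} → {A,G} (+1)
site 0, node IPQ: IP={A,G} ∩ Q={A} → {A} (+0)
site 0, node AIPQW: AW={A,T} ∩ IPQ={A} → {A} (+0)
site 1, node AW: A={G} ∩ W={G} → {G} (+0)
site 1, node IP: I={C} ∪ P={G} → {C,G} (+1)
site 1, node IPQ: IP={C,G} ∩ Q={C} → {C} (+0)
site 1, node AIPQW: AW={G} ∪ IPQ={C} → {C,G} (+1)
site 2, node AW: A={T} ∪ W={G} → {G,T} (+1)
site 2, node IP: I={C} ∪ P={T} → {C,T} (+1)
site 2, node IPQ: IP={C,T} ∩ Q={T} → {T} (+0)
site 2, node AIPQW: AW={G,T} ∩ IPQ={T} → {T} (+0)
site 3, node AW: A={G} ∪ W={A} → {A,G} (+1)
site 3, node IP: I={G} ∪ P={C} → {C,G} (+1)
site 3, node IPQ: IP={C,G} ∩ Q={C} → {C} (+0)
site 3, node AIPQW: AW={A,G} ∪ IPQ={C} → {A,C,G} (+1)
site 4, node AW: A={A} ∪ W={C} → {A,C} (+1)
site 4, node IP: I={A} ∪ P={T} → {A,T} (+1)
site 4, node IPQ: IP={A,T} ∩ Q={A} → {A} (+0)
site 4, node AIPQW: AW={A,C} ∩ IPQ={A} → {A} (+0)
site 5, node AW: A={C} ∩ W={C} → {C} (+0)
site 5, node IP: I={A} ∪ P={C} → {A,C} (+1)
site 5, node IPQ: IP={A,C} ∩ Q={C} → {C} (+0)
site 5, node AIPQW: AW={C} ∩ IPQ={C} → {C} (+0)
site 6, node AW: A={G} ∪ W={C} → {C,G} (+1)
site 6, node IP: I={A} ∩ P={A} → {A} (+0)
site 6, node IPQ: IP={A} ∪ Q={C} → {A,C} (+1)
site 6, node AIPQW: AW={C,G} ∩ IPQ={A,C} → {C} (+0)
site 7, node AW: A={C} ∪ W={A} → {A,C} (+1)
site 7, node IP: I={C} ∩ P={C} → {C} (+0)
site 7, node IPQ: IP={C} ∪ Q={A} → {A,C} (+1)
site 7, node AIPQW: AW={A,C} ∩ IPQ={A,C} → {A,C} (+0)
per-site changes: [2, 2, 2, 3, 2, 1, 2, 2]; total = 16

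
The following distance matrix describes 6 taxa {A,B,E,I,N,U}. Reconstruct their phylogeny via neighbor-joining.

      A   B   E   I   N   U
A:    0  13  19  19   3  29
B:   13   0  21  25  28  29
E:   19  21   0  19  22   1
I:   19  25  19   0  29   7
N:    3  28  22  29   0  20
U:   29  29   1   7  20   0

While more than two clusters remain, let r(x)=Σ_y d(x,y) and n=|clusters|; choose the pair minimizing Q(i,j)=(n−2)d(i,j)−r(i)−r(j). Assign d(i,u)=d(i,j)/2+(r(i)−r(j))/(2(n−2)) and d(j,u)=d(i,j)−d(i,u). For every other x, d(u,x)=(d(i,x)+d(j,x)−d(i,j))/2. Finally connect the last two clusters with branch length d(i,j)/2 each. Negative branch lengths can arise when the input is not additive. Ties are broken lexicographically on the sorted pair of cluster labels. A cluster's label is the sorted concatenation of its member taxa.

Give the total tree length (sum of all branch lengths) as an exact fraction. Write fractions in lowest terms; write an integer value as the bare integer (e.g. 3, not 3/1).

1. join A+N (d=3, Q=-173) ⇒ AN; edges |A|=-7/8, |N|=31/8
  updated: d(AN,B)=19, d(AN,E)=19, d(AN,I)=45/2, d(AN,U)=23
2. join AN+B (d=19, Q=-241/2) ⇒ ABN; edges |AN|=31/4, |B|=45/4
  updated: d(ABN,E)=21/2, d(ABN,I)=57/4, d(ABN,U)=33/2
3. join ABN+I (d=57/4, Q=-53) ⇒ ABIN; edges |ABN|=59/8, |I|=55/8
  updated: d(ABIN,E)=61/8, d(ABIN,U)=37/8
4. join ABIN+E (d=61/8, Q=-53/4) ⇒ ABEIN; edges |ABIN|=45/8, |E|=2
  updated: d(ABEIN,U)=-1
5. join ABEIN+U (d=-1) ⇒ ABEINU; edges |ABEIN|=-1/2, |U|=-1/2
final tree: (((((A:-7/8,N:31/8):31/4,B:45/4):59/8,I:55/8):45/8,E:2):-1/2,U:-1/2)
total length: 343/8

343/8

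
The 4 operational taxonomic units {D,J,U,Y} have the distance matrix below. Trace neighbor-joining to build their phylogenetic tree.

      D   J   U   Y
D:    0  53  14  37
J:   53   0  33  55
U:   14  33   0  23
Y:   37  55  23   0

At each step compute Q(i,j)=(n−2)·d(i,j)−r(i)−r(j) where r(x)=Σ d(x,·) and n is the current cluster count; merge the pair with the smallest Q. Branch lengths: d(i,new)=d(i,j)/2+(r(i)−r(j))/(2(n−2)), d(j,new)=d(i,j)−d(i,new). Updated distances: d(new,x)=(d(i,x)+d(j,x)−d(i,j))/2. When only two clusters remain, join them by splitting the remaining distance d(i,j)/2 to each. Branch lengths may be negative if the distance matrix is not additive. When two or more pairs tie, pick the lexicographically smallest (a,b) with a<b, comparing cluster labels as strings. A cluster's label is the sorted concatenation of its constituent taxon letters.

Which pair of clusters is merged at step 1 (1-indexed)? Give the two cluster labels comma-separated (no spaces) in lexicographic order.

D,U

iteration 1: select D,U (d=14, Q=-146); attach at lengths (31/2, -3/2); label the merged cluster DU
  updated: d(DU,J)=36, d(DU,Y)=23
iteration 2: select DU,J (d=36, Q=-114); attach at lengths (2, 34); label the merged cluster DJU
  updated: d(DJU,Y)=21
iteration 3: select DJU,Y (d=21); attach at lengths (21/2, 21/2); label the merged cluster DJUY
final tree: (((D:31/2,U:-3/2):2,J:34):21/2,Y:21/2)
total length: 71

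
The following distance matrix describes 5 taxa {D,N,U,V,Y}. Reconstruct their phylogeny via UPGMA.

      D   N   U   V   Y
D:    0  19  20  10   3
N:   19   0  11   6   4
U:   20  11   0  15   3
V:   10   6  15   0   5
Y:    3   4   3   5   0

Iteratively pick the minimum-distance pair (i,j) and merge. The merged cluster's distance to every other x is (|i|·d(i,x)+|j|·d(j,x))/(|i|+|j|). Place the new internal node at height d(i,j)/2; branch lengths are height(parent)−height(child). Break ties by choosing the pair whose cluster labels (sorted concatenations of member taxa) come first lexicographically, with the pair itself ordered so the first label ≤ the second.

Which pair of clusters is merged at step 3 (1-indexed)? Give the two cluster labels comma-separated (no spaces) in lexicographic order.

iteration 1: select D,Y (d=3); attach at lengths (3/2, 3/2); label the merged cluster DY
  updated: d(DY,N)=23/2, d(DY,U)=23/2, d(DY,V)=15/2
iteration 2: select N,V (d=6); attach at lengths (3, 3); label the merged cluster NV
  updated: d(DY,NV)=19/2, d(NV,U)=13
iteration 3: select DY,NV (d=19/2); attach at lengths (13/4, 7/4); label the merged cluster DNVY
  updated: d(DNVY,U)=49/4
iteration 4: select DNVY,U (d=49/4); attach at lengths (11/8, 49/8); label the merged cluster DNUVY
final tree: (((D:3/2,Y:3/2):13/4,(N:3,V:3):7/4):11/8,U:49/8)
total length: 43/2

DY,NV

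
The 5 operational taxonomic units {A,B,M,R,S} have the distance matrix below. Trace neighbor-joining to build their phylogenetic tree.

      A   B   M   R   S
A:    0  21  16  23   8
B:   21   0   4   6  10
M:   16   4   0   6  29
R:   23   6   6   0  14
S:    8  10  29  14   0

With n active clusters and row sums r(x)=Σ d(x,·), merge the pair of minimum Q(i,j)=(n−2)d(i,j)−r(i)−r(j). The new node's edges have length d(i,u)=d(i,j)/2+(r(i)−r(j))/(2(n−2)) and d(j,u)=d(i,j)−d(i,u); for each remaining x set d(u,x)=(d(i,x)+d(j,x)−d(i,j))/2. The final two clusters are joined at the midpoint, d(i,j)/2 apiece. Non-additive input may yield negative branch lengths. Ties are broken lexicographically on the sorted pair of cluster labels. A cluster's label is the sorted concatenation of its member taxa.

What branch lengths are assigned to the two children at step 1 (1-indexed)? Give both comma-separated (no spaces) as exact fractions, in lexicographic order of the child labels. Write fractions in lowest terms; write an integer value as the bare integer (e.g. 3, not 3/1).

31/6,17/6

step 1: merge (A,S) at d=8, Q=-105; branch lengths A→31/6, S→17/6; new cluster AS
  updated: d(AS,B)=23/2, d(AS,M)=37/2, d(AS,R)=29/2
step 2: merge (AS,B) at d=23/2, Q=-43; branch lengths AS→23/2, B→0; new cluster ABS
  updated: d(ABS,M)=11/2, d(ABS,R)=9/2
step 3: merge (ABS,M) at d=11/2, Q=-16; branch lengths ABS→2, M→7/2; new cluster ABMS
  updated: d(ABMS,R)=5/2
step 4: merge (ABMS,R) at d=5/2; branch lengths ABMS→5/4, R→5/4; new cluster ABMRS
final tree: ((((A:31/6,S:17/6):23/2,B:0):2,M:7/2):5/4,R:5/4)
total length: 55/2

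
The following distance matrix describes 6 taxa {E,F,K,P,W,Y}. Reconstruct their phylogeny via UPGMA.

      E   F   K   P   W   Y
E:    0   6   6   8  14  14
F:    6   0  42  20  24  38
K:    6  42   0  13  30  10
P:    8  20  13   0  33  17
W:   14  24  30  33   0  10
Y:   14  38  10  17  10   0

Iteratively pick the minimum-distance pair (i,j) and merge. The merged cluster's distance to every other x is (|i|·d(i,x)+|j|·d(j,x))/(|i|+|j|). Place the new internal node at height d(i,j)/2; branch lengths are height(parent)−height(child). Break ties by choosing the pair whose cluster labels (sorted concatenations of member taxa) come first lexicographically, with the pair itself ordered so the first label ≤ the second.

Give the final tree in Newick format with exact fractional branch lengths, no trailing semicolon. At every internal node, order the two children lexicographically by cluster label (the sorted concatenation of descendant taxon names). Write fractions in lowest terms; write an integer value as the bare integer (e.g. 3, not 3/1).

(((E:3,F:3):4,P:7):25/6,((K:5,Y:5):5,W:10):7/6)

1. join E+F (d=6) ⇒ EF; edges |E|=3, |F|=3
  updated: d(EF,K)=24, d(EF,P)=14, d(EF,W)=19, d(EF,Y)=26
2. join K+Y (d=10) ⇒ KY; edges |K|=5, |Y|=5
  updated: d(EF,KY)=25, d(KY,P)=15, d(KY,W)=20
3. join EF+P (d=14) ⇒ EFP; edges |EF|=4, |P|=7
  updated: d(EFP,KY)=65/3, d(EFP,W)=71/3
4. join KY+W (d=20) ⇒ KWY; edges |KY|=5, |W|=10
  updated: d(EFP,KWY)=67/3
5. join EFP+KWY (d=67/3) ⇒ EFKPWY; edges |EFP|=25/6, |KWY|=7/6
final tree: (((E:3,F:3):4,P:7):25/6,((K:5,Y:5):5,W:10):7/6)
total length: 142/3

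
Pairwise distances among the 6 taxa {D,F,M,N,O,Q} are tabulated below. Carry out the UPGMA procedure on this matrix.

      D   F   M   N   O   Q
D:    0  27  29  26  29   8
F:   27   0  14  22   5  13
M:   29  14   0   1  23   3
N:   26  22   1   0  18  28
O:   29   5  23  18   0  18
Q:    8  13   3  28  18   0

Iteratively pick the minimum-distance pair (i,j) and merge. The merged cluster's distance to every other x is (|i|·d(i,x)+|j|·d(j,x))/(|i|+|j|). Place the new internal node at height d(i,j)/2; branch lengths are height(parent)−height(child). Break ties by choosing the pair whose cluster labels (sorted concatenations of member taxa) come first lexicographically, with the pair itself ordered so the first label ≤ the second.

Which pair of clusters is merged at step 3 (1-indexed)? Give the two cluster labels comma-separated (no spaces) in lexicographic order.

step 1: merge (M,N) at d=1; branch lengths M→1/2, N→1/2; new cluster MN
  updated: d(D,MN)=55/2, d(F,MN)=18, d(MN,O)=41/2, d(MN,Q)=31/2
step 2: merge (F,O) at d=5; branch lengths F→5/2, O→5/2; new cluster FO
  updated: d(D,FO)=28, d(FO,MN)=77/4, d(FO,Q)=31/2
step 3: merge (D,Q) at d=8; branch lengths D→4, Q→4; new cluster DQ
  updated: d(DQ,FO)=87/4, d(DQ,MN)=43/2
step 4: merge (FO,MN) at d=77/4; branch lengths FO→57/8, MN→73/8; new cluster FMNO
  updated: d(DQ,FMNO)=173/8
step 5: merge (DQ,FMNO) at d=173/8; branch lengths DQ→109/16, FMNO→19/16; new cluster DFMNOQ
final tree: ((D:4,Q:4):109/16,((F:5/2,O:5/2):57/8,(M:1/2,N:1/2):73/8):19/16)
total length: 153/4

D,Q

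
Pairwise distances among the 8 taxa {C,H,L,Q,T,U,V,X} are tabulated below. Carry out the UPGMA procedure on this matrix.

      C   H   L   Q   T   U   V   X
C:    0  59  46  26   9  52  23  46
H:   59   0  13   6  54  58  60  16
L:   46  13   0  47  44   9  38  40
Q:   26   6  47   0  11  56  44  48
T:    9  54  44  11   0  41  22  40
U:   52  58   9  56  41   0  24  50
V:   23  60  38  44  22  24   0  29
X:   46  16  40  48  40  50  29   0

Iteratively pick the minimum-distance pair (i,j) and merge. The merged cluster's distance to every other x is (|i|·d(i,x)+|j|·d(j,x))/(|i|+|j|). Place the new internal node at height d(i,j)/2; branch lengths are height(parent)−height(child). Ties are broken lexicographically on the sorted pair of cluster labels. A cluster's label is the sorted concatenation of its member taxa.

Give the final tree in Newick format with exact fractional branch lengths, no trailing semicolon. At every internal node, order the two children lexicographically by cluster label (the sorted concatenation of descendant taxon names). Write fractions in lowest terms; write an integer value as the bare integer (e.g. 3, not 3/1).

iteration 1: select H,Q (d=6); attach at lengths (3, 3); label the merged cluster HQ
  updated: d(C,HQ)=85/2, d(HQ,L)=30, d(HQ,T)=65/2, d(HQ,U)=57, d(HQ,V)=52, d(HQ,X)=32
iteration 2: select C,T (d=9); attach at lengths (9/2, 9/2); label the merged cluster CT
  updated: d(CT,HQ)=75/2, d(CT,L)=45, d(CT,U)=93/2, d(CT,V)=45/2, d(CT,X)=43
iteration 3: select L,U (d=9); attach at lengths (9/2, 9/2); label the merged cluster LU
  updated: d(CT,LU)=183/4, d(HQ,LU)=87/2, d(LU,V)=31, d(LU,X)=45
iteration 4: select CT,V (d=45/2); attach at lengths (27/4, 45/4); label the merged cluster CTV
  updated: d(CTV,HQ)=127/3, d(CTV,LU)=245/6, d(CTV,X)=115/3
iteration 5: select HQ,X (d=32); attach at lengths (13, 16); label the merged cluster HQX
  updated: d(CTV,HQX)=41, d(HQX,LU)=44
iteration 6: select CTV,LU (d=245/6); attach at lengths (55/6, 191/12); label the merged cluster CLTUV
  updated: d(CLTUV,HQX)=211/5
iteration 7: select CLTUV,HQX (d=211/5); attach at lengths (41/60, 51/10); label the merged cluster CHLQTUVX
final tree: ((((C:9/2,T:9/2):27/4,V:45/4):55/6,(L:9/2,U:9/2):191/12):41/60,((H:3,Q:3):13,X:16):51/10)
total length: 1528/15

((((C:9/2,T:9/2):27/4,V:45/4):55/6,(L:9/2,U:9/2):191/12):41/60,((H:3,Q:3):13,X:16):51/10)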